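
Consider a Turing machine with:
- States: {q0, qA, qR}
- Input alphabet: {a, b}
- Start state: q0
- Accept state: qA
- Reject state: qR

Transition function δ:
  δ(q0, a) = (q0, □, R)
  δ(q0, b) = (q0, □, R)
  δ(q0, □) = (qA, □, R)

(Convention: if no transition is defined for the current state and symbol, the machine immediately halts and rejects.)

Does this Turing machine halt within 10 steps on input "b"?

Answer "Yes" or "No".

Execution trace:
Initial: [q0]b
Step 1: δ(q0, b) = (q0, □, R) → □[q0]□
Step 2: δ(q0, □) = (qA, □, R) → □□[qA]□

The machine reaches the accept state qA and halts.
The machine halted after 2 steps (within the 10-step bound).

Answer: Yes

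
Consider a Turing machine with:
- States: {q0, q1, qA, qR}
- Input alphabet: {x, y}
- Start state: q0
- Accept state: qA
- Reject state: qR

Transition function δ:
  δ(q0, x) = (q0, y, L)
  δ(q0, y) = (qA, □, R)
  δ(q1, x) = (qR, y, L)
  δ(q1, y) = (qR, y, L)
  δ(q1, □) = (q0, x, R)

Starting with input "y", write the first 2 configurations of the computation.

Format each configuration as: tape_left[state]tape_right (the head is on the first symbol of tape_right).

Transitions applied:
Step 1: δ(q0, y) = (qA, □, R)

The first 2 configurations are:
[q0]y ⊢ □[qA]□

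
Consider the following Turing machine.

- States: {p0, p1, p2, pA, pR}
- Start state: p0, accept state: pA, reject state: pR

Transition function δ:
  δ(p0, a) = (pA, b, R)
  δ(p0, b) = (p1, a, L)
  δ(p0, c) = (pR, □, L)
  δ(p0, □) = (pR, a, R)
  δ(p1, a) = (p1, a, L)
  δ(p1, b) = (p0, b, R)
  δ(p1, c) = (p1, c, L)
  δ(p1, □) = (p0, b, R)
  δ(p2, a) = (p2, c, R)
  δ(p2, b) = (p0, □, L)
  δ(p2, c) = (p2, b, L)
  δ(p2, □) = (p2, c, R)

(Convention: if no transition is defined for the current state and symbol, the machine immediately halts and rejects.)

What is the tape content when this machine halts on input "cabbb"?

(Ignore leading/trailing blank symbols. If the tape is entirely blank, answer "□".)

Execution trace:
Initial: [p0]cabbb
Step 1: δ(p0, c) = (pR, □, L) → [pR]□□abbb

The machine reaches the reject state pR and halts.

Final tape (ignoring leading/trailing blanks): abbb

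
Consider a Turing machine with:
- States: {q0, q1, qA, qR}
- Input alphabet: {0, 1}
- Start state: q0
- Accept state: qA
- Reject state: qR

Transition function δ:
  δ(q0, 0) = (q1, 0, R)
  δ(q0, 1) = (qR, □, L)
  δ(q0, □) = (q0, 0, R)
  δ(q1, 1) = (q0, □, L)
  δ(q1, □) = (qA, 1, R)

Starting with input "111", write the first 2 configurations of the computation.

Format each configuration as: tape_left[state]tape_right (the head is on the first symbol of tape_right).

Transitions applied:
Step 1: δ(q0, 1) = (qR, □, L)

The first 2 configurations are:
[q0]111 ⊢ [qR]□□11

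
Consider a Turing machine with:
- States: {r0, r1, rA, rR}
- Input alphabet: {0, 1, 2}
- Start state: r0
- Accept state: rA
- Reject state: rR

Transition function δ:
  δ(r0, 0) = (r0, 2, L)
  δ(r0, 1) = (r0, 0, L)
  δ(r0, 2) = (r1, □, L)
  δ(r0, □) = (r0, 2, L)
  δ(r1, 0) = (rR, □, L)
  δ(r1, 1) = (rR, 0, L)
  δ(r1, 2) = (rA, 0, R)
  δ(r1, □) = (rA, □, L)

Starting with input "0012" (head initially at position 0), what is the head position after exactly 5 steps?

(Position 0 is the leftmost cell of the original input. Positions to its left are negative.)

Execution trace (head position shown):
Step 0: [r0]0012  (head at position 0)
Step 1: move left → [r0]□2012  (head at position -1)
Step 2: move left → [r0]□22012  (head at position -2)
Step 3: move left → [r0]□222012  (head at position -3)
Step 4: move left → [r0]□2222012  (head at position -4)
Step 5: move left → [r0]□22222012  (head at position -5)

After 5 steps, the head is at position -5.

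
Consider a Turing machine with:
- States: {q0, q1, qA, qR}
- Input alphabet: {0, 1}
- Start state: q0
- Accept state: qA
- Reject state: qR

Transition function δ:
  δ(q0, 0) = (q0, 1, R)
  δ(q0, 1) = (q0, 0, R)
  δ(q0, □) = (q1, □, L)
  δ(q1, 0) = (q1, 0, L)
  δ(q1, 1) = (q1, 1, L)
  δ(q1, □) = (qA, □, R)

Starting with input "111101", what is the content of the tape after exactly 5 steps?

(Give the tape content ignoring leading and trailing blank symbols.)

Execution trace:
Initial: [q0]111101
Step 1: δ(q0, 1) = (q0, 0, R) → 0[q0]11101
Step 2: δ(q0, 1) = (q0, 0, R) → 00[q0]1101
Step 3: δ(q0, 1) = (q0, 0, R) → 000[q0]101
Step 4: δ(q0, 1) = (q0, 0, R) → 0000[q0]01
Step 5: δ(q0, 0) = (q0, 1, R) → 00001[q0]1

After 5 steps, the tape (ignoring leading/trailing blanks) is: 000011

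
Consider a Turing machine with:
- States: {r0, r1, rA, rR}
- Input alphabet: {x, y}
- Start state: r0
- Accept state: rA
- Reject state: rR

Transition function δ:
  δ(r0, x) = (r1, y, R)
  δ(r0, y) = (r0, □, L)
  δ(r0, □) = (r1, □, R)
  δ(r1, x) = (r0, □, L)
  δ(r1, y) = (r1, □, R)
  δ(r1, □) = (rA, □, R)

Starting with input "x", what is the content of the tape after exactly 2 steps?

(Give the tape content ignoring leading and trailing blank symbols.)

Execution trace:
Initial: [r0]x
Step 1: δ(r0, x) = (r1, y, R) → y[r1]□
Step 2: δ(r1, □) = (rA, □, R) → y□[rA]□

The machine reaches the accept state rA and halts.

After 2 steps, the tape (ignoring leading/trailing blanks) is: y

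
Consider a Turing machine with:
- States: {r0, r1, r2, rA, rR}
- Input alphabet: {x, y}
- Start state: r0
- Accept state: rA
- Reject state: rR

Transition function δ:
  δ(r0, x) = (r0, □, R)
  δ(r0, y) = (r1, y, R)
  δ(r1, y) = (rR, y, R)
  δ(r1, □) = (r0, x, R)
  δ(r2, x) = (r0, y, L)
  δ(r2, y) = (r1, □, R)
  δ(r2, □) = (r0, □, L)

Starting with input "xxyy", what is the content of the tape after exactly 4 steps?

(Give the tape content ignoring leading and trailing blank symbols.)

Execution trace:
Initial: [r0]xxyy
Step 1: δ(r0, x) = (r0, □, R) → □[r0]xyy
Step 2: δ(r0, x) = (r0, □, R) → □□[r0]yy
Step 3: δ(r0, y) = (r1, y, R) → □□y[r1]y
Step 4: δ(r1, y) = (rR, y, R) → □□yy[rR]□

The machine reaches the reject state rR and halts.

After 4 steps, the tape (ignoring leading/trailing blanks) is: yy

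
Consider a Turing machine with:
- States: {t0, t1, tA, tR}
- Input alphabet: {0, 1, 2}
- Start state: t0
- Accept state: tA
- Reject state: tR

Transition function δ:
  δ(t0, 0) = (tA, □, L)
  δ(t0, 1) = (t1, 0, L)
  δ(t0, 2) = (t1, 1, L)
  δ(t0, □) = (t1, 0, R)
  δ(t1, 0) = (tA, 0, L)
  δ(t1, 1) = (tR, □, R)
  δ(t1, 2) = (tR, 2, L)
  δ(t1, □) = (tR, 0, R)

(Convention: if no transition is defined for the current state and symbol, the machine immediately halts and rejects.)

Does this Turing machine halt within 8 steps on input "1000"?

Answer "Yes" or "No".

Execution trace:
Initial: [t0]1000
Step 1: δ(t0, 1) = (t1, 0, L) → [t1]□0000
Step 2: δ(t1, □) = (tR, 0, R) → 0[tR]0000

The machine reaches the reject state tR and halts.
The machine halted after 2 steps (within the 8-step bound).

Answer: Yes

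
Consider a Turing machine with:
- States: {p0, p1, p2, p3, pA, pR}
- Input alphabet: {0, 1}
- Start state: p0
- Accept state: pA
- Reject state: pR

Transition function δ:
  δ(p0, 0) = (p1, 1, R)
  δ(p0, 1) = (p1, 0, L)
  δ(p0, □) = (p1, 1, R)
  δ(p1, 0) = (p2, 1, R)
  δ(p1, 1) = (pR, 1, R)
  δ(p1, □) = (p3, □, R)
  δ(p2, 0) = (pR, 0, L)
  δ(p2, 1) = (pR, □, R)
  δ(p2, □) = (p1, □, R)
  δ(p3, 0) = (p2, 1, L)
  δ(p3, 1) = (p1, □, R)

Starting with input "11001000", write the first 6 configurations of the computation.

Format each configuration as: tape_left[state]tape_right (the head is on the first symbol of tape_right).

Transitions applied:
Step 1: δ(p0, 1) = (p1, 0, L)
Step 2: δ(p1, □) = (p3, □, R)
Step 3: δ(p3, 0) = (p2, 1, L)
Step 4: δ(p2, □) = (p1, □, R)
Step 5: δ(p1, 1) = (pR, 1, R)

The first 6 configurations are:
[p0]11001000 ⊢ [p1]□01001000 ⊢ □[p3]01001000 ⊢ [p2]□11001000 ⊢ □[p1]11001000 ⊢ □1[pR]1001000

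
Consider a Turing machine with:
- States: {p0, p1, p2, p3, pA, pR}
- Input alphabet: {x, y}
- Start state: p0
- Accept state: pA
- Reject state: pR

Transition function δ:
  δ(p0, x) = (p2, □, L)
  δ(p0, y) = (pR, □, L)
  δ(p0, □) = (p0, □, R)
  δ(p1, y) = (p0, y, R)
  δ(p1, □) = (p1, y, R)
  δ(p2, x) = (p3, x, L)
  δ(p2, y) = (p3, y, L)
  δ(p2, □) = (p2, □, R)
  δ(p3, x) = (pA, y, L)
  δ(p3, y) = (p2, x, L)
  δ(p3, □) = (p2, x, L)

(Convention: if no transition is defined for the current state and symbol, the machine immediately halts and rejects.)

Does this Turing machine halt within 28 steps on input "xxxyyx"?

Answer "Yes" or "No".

Execution trace:
Initial: [p0]xxxyyx
Step 1: δ(p0, x) = (p2, □, L) → [p2]□□xxyyx
Step 2: δ(p2, □) = (p2, □, R) → □[p2]□xxyyx
Step 3: δ(p2, □) = (p2, □, R) → □□[p2]xxyyx
Step 4: δ(p2, x) = (p3, x, L) → □[p3]□xxyyx
Step 5: δ(p3, □) = (p2, x, L) → [p2]□xxxyyx
Step 6: δ(p2, □) = (p2, □, R) → □[p2]xxxyyx
Step 7: δ(p2, x) = (p3, x, L) → [p3]□xxxyyx
Step 8: δ(p3, □) = (p2, x, L) → [p2]□xxxxyyx
Step 9: δ(p2, □) = (p2, □, R) → □[p2]xxxxyyx
Step 10: δ(p2, x) = (p3, x, L) → [p3]□xxxxyyx
Step 11: δ(p3, □) = (p2, x, L) → [p2]□xxxxxyyx
Step 12: δ(p2, □) = (p2, □, R) → □[p2]xxxxxyyx
Step 13: δ(p2, x) = (p3, x, L) → [p3]□xxxxxyyx
Step 14: δ(p3, □) = (p2, x, L) → [p2]□xxxxxxyyx
Step 15: δ(p2, □) = (p2, □, R) → □[p2]xxxxxxyyx
Step 16: δ(p2, x) = (p3, x, L) → [p3]□xxxxxxyyx
Step 17: δ(p3, □) = (p2, x, L) → [p2]□xxxxxxxyyx
Step 18: δ(p2, □) = (p2, □, R) → □[p2]xxxxxxxyyx
Step 19: δ(p2, x) = (p3, x, L) → [p3]□xxxxxxxyyx
Step 20: δ(p3, □) = (p2, x, L) → [p2]□xxxxxxxxyyx
Step 21: δ(p2, □) = (p2, □, R) → □[p2]xxxxxxxxyyx
Step 22: δ(p2, x) = (p3, x, L) → [p3]□xxxxxxxxyyx
Step 23: δ(p3, □) = (p2, x, L) → [p2]□xxxxxxxxxyyx
Step 24: δ(p2, □) = (p2, □, R) → □[p2]xxxxxxxxxyyx
Step 25: δ(p2, x) = (p3, x, L) → [p3]□xxxxxxxxxyyx
Step 26: δ(p3, □) = (p2, x, L) → [p2]□xxxxxxxxxxyyx
Step 27: δ(p2, □) = (p2, □, R) → □[p2]xxxxxxxxxxyyx
Step 28: δ(p2, x) = (p3, x, L) → [p3]□xxxxxxxxxxyyx

The machine has not reached a halting state after 28 steps.
The machine did not halt within the 28-step bound.

Answer: No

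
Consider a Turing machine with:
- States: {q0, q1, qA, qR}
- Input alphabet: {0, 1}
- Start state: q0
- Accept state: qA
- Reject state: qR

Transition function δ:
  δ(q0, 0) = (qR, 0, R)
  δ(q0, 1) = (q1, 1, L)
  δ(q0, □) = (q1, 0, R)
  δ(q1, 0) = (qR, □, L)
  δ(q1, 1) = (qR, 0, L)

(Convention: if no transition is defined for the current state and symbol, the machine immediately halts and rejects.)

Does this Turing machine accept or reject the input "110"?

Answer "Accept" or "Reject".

Execution trace:
Initial: [q0]110
Step 1: δ(q0, 1) = (q1, 1, L) → [q1]□110

No transition is defined for δ(q1, □). By convention the machine halts and rejects.

Answer: Reject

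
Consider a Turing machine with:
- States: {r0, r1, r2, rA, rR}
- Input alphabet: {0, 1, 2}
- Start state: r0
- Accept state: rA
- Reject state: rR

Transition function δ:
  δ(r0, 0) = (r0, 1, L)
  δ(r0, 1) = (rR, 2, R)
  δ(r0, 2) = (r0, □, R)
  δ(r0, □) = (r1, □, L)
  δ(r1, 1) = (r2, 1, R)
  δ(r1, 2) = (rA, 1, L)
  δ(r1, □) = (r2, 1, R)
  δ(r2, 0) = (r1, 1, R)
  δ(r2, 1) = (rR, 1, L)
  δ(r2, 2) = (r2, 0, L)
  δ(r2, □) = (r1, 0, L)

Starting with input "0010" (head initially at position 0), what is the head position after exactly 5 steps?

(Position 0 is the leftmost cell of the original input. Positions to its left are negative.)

Execution trace (head position shown):
Step 0: [r0]0010  (head at position 0)
Step 1: move left → [r0]□1010  (head at position -1)
Step 2: move left → [r1]□□1010  (head at position -2)
Step 3: move right → 1[r2]□1010  (head at position -1)
Step 4: move left → [r1]101010  (head at position -2)
Step 5: move right → 1[r2]01010  (head at position -1)

After 5 steps, the head is at position -1.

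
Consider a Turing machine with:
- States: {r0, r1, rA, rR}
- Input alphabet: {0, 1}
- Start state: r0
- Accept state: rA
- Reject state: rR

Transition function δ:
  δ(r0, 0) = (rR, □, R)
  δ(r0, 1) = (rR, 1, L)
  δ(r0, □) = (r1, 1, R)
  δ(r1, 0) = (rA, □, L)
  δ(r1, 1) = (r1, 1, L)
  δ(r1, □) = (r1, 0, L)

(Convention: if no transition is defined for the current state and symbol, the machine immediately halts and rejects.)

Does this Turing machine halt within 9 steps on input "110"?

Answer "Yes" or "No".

Execution trace:
Initial: [r0]110
Step 1: δ(r0, 1) = (rR, 1, L) → [rR]□110

The machine reaches the reject state rR and halts.
The machine halted after 1 step (within the 9-step bound).

Answer: Yes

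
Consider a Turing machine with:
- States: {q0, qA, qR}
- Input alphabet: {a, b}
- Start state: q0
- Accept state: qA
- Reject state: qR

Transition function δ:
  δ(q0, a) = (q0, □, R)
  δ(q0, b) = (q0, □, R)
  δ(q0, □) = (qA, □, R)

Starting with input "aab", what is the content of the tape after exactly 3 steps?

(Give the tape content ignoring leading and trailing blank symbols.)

Execution trace:
Initial: [q0]aab
Step 1: δ(q0, a) = (q0, □, R) → □[q0]ab
Step 2: δ(q0, a) = (q0, □, R) → □□[q0]b
Step 3: δ(q0, b) = (q0, □, R) → □□□[q0]□

After 3 steps, the tape (ignoring leading/trailing blanks) is: □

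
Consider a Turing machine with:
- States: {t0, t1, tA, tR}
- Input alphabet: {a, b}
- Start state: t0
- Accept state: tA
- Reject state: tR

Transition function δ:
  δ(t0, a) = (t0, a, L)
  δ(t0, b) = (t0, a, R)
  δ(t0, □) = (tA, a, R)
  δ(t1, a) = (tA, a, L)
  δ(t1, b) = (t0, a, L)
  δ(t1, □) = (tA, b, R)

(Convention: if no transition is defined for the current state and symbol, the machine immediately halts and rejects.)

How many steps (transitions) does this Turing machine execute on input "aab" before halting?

Execution trace:
Initial: [t0]aab
Step 1: δ(t0, a) = (t0, a, L) → [t0]□aab
Step 2: δ(t0, □) = (tA, a, R) → a[tA]aab

The machine reaches the accept state tA and halts.

The machine executed 2 steps before halting.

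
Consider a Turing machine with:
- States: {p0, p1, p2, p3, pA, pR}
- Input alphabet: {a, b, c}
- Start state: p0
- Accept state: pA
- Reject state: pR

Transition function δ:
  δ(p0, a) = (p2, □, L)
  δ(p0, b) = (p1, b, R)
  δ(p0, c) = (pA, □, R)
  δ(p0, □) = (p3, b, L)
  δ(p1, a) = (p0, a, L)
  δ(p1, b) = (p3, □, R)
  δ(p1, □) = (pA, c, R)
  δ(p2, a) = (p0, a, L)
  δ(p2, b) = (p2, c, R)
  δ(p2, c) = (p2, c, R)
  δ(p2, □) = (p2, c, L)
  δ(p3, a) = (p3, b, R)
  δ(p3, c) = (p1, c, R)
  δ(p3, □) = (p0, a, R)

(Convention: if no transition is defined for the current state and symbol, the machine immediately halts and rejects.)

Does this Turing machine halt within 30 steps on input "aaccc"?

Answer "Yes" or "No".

Execution trace:
Initial: [p0]aaccc
Step 1: δ(p0, a) = (p2, □, L) → [p2]□□accc
Step 2: δ(p2, □) = (p2, c, L) → [p2]□c□accc
Step 3: δ(p2, □) = (p2, c, L) → [p2]□cc□accc
Step 4: δ(p2, □) = (p2, c, L) → [p2]□ccc□accc
Step 5: δ(p2, □) = (p2, c, L) → [p2]□cccc□accc
Step 6: δ(p2, □) = (p2, c, L) → [p2]□ccccc□accc
Step 7: δ(p2, □) = (p2, c, L) → [p2]□cccccc□accc
Step 8: δ(p2, □) = (p2, c, L) → [p2]□ccccccc□accc
Step 9: δ(p2, □) = (p2, c, L) → [p2]□cccccccc□accc
Step 10: δ(p2, □) = (p2, c, L) → [p2]□ccccccccc□accc
Step 11: δ(p2, □) = (p2, c, L) → [p2]□cccccccccc□accc
Step 12: δ(p2, □) = (p2, c, L) → [p2]□ccccccccccc□accc
Step 13: δ(p2, □) = (p2, c, L) → [p2]□cccccccccccc□accc
Step 14: δ(p2, □) = (p2, c, L) → [p2]□ccccccccccccc□accc
Step 15: δ(p2, □) = (p2, c, L) → [p2]□cccccccccccccc□accc
Step 16: δ(p2, □) = (p2, c, L) → [p2]□ccccccccccccccc□accc
Step 17: δ(p2, □) = (p2, c, L) → [p2]□cccccccccccccccc□accc
Step 18: δ(p2, □) = (p2, c, L) → [p2]□ccccccccccccccccc□accc
Step 19: δ(p2, □) = (p2, c, L) → [p2]□cccccccccccccccccc□accc
Step 20: δ(p2, □) = (p2, c, L) → [p2]□ccccccccccccccccccc□accc
Step 21: δ(p2, □) = (p2, c, L) → [p2]□cccccccccccccccccccc□accc
Step 22: δ(p2, □) = (p2, c, L) → [p2]□ccccccccccccccccccccc□accc
Step 23: δ(p2, □) = (p2, c, L) → [p2]□cccccccccccccccccccccc□accc
Step 24: δ(p2, □) = (p2, c, L) → [p2]□ccccccccccccccccccccccc□accc
Step 25: δ(p2, □) = (p2, c, L) → [p2]□cccccccccccccccccccccccc□accc
Step 26: δ(p2, □) = (p2, c, L) → [p2]□ccccccccccccccccccccccccc□accc
Step 27: δ(p2, □) = (p2, c, L) → [p2]□cccccccccccccccccccccccccc□accc
Step 28: δ(p2, □) = (p2, c, L) → [p2]□ccccccccccccccccccccccccccc□accc
Step 29: δ(p2, □) = (p2, c, L) → [p2]□cccccccccccccccccccccccccccc□accc
Step 30: δ(p2, □) = (p2, c, L) → [p2]□ccccccccccccccccccccccccccccc□accc

The machine has not reached a halting state after 30 steps.
The machine did not halt within the 30-step bound.

Answer: No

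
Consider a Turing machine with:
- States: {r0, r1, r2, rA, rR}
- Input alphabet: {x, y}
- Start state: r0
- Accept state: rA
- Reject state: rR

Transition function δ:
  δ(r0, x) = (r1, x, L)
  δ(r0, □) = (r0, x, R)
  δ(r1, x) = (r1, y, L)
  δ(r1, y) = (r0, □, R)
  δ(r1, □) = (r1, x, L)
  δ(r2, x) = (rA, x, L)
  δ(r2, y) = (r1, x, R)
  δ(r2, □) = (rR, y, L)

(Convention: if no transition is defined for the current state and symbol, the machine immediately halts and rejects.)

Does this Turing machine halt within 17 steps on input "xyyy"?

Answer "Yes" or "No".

Execution trace:
Initial: [r0]xyyy
Step 1: δ(r0, x) = (r1, x, L) → [r1]□xyyy
Step 2: δ(r1, □) = (r1, x, L) → [r1]□xxyyy
Step 3: δ(r1, □) = (r1, x, L) → [r1]□xxxyyy
Step 4: δ(r1, □) = (r1, x, L) → [r1]□xxxxyyy
Step 5: δ(r1, □) = (r1, x, L) → [r1]□xxxxxyyy
Step 6: δ(r1, □) = (r1, x, L) → [r1]□xxxxxxyyy
Step 7: δ(r1, □) = (r1, x, L) → [r1]□xxxxxxxyyy
Step 8: δ(r1, □) = (r1, x, L) → [r1]□xxxxxxxxyyy
Step 9: δ(r1, □) = (r1, x, L) → [r1]□xxxxxxxxxyyy
Step 10: δ(r1, □) = (r1, x, L) → [r1]□xxxxxxxxxxyyy
Step 11: δ(r1, □) = (r1, x, L) → [r1]□xxxxxxxxxxxyyy
Step 12: δ(r1, □) = (r1, x, L) → [r1]□xxxxxxxxxxxxyyy
Step 13: δ(r1, □) = (r1, x, L) → [r1]□xxxxxxxxxxxxxyyy
Step 14: δ(r1, □) = (r1, x, L) → [r1]□xxxxxxxxxxxxxxyyy
Step 15: δ(r1, □) = (r1, x, L) → [r1]□xxxxxxxxxxxxxxxyyy
Step 16: δ(r1, □) = (r1, x, L) → [r1]□xxxxxxxxxxxxxxxxyyy
Step 17: δ(r1, □) = (r1, x, L) → [r1]□xxxxxxxxxxxxxxxxxyyy

The machine has not reached a halting state after 17 steps.
The machine did not halt within the 17-step bound.

Answer: No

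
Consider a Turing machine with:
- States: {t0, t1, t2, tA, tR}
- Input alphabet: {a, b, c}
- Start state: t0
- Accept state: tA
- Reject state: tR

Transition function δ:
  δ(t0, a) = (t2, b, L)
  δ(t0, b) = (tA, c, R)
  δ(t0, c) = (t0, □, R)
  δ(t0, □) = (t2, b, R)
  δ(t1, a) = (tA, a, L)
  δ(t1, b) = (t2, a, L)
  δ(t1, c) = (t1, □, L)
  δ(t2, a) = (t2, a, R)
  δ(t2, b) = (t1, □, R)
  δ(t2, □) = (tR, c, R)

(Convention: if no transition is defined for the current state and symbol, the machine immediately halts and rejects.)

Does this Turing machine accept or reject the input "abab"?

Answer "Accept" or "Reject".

Execution trace:
Initial: [t0]abab
Step 1: δ(t0, a) = (t2, b, L) → [t2]□bbab
Step 2: δ(t2, □) = (tR, c, R) → c[tR]bbab

The machine reaches the reject state tR and halts.

Answer: Reject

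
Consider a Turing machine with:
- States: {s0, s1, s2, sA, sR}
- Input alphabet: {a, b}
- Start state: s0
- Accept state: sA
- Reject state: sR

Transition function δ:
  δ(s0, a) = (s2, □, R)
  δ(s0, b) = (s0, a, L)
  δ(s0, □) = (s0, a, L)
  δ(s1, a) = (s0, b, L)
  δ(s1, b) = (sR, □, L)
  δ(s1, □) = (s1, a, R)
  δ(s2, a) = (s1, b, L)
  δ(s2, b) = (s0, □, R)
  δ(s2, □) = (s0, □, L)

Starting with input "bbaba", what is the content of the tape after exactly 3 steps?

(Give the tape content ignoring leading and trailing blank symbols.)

Execution trace:
Initial: [s0]bbaba
Step 1: δ(s0, b) = (s0, a, L) → [s0]□ababa
Step 2: δ(s0, □) = (s0, a, L) → [s0]□aababa
Step 3: δ(s0, □) = (s0, a, L) → [s0]□aaababa

After 3 steps, the tape (ignoring leading/trailing blanks) is: aaababa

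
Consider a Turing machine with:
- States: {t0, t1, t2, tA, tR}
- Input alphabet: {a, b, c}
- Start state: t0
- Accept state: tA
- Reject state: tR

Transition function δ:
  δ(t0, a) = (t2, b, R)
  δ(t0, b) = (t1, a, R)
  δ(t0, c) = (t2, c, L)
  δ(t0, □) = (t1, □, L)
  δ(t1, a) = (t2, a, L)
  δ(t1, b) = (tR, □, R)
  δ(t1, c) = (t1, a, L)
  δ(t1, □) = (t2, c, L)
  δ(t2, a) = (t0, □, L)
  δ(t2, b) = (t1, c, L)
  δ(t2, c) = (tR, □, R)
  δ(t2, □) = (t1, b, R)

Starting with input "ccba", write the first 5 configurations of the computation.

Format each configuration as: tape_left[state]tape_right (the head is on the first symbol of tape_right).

Transitions applied:
Step 1: δ(t0, c) = (t2, c, L)
Step 2: δ(t2, □) = (t1, b, R)
Step 3: δ(t1, c) = (t1, a, L)
Step 4: δ(t1, b) = (tR, □, R)

The first 5 configurations are:
[t0]ccba ⊢ [t2]□ccba ⊢ b[t1]ccba ⊢ [t1]bacba ⊢ □[tR]acba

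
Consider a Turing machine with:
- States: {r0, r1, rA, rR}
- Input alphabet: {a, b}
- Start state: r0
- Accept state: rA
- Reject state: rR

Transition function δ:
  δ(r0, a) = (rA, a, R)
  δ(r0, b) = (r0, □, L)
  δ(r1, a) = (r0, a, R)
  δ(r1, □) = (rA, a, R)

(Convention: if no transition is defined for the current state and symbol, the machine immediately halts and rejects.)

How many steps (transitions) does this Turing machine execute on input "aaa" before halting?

Execution trace:
Initial: [r0]aaa
Step 1: δ(r0, a) = (rA, a, R) → a[rA]aa

The machine reaches the accept state rA and halts.

The machine executed 1 step before halting.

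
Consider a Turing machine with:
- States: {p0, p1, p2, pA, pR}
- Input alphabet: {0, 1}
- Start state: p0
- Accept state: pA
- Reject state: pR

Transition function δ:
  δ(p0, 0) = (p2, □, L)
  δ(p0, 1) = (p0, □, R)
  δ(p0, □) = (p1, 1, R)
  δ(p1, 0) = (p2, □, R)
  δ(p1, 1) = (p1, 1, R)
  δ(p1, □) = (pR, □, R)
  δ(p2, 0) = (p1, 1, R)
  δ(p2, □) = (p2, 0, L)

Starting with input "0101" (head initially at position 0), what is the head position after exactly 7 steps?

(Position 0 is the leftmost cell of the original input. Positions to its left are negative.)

Execution trace (head position shown):
Step 0: [p0]0101  (head at position 0)
Step 1: move left → [p2]□□101  (head at position -1)
Step 2: move left → [p2]□0□101  (head at position -2)
Step 3: move left → [p2]□00□101  (head at position -3)
Step 4: move left → [p2]□000□101  (head at position -4)
Step 5: move left → [p2]□0000□101  (head at position -5)
Step 6: move left → [p2]□00000□101  (head at position -6)
Step 7: move left → [p2]□000000□101  (head at position -7)

After 7 steps, the head is at position -7.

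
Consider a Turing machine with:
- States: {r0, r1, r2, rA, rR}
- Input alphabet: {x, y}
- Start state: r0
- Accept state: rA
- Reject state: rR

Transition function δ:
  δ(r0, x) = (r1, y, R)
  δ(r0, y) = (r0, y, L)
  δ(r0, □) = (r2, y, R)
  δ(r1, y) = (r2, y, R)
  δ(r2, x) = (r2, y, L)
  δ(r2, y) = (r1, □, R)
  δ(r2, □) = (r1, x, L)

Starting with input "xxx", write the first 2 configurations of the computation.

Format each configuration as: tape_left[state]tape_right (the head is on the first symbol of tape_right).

Transitions applied:
Step 1: δ(r0, x) = (r1, y, R)

The first 2 configurations are:
[r0]xxx ⊢ y[r1]xx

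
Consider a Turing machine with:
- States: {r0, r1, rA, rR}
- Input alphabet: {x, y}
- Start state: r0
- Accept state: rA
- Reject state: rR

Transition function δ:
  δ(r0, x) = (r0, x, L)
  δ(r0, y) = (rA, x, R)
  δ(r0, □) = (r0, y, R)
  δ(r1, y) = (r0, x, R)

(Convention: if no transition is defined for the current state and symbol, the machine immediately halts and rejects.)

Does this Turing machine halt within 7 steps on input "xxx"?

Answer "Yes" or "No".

Execution trace:
Initial: [r0]xxx
Step 1: δ(r0, x) = (r0, x, L) → [r0]□xxx
Step 2: δ(r0, □) = (r0, y, R) → y[r0]xxx
Step 3: δ(r0, x) = (r0, x, L) → [r0]yxxx
Step 4: δ(r0, y) = (rA, x, R) → x[rA]xxx

The machine reaches the accept state rA and halts.
The machine halted after 4 steps (within the 7-step bound).

Answer: Yes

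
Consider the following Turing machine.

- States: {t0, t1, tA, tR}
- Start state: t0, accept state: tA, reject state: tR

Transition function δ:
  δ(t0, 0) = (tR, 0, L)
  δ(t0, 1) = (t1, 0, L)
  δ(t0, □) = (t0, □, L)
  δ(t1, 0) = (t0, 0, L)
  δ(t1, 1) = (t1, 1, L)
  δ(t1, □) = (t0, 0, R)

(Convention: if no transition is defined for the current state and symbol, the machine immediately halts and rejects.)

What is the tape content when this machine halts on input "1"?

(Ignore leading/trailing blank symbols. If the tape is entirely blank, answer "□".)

Execution trace:
Initial: [t0]1
Step 1: δ(t0, 1) = (t1, 0, L) → [t1]□0
Step 2: δ(t1, □) = (t0, 0, R) → 0[t0]0
Step 3: δ(t0, 0) = (tR, 0, L) → [tR]00

The machine reaches the reject state tR and halts.

Final tape (ignoring leading/trailing blanks): 00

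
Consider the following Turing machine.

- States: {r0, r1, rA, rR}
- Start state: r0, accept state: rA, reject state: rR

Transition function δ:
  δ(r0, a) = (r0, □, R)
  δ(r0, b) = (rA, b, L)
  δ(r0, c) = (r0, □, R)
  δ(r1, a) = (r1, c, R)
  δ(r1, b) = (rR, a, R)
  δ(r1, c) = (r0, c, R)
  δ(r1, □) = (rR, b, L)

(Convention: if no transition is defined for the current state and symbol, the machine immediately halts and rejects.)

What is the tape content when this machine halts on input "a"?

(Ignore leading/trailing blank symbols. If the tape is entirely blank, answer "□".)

Execution trace:
Initial: [r0]a
Step 1: δ(r0, a) = (r0, □, R) → □[r0]□

No transition is defined for δ(r0, □). By convention the machine halts and rejects.

Final tape (ignoring leading/trailing blanks): □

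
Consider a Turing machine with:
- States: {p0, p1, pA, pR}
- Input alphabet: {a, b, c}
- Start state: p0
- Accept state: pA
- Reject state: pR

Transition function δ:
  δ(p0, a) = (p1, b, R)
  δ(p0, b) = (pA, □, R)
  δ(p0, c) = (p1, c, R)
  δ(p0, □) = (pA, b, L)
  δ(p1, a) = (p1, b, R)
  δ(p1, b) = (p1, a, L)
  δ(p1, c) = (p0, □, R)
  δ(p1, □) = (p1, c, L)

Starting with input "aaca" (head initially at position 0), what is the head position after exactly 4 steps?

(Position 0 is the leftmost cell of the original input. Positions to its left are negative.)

Execution trace (head position shown):
Step 0: [p0]aaca  (head at position 0)
Step 1: move right → b[p1]aca  (head at position 1)
Step 2: move right → bb[p1]ca  (head at position 2)
Step 3: move right → bb□[p0]a  (head at position 3)
Step 4: move right → bb□b[p1]□  (head at position 4)

After 4 steps, the head is at position 4.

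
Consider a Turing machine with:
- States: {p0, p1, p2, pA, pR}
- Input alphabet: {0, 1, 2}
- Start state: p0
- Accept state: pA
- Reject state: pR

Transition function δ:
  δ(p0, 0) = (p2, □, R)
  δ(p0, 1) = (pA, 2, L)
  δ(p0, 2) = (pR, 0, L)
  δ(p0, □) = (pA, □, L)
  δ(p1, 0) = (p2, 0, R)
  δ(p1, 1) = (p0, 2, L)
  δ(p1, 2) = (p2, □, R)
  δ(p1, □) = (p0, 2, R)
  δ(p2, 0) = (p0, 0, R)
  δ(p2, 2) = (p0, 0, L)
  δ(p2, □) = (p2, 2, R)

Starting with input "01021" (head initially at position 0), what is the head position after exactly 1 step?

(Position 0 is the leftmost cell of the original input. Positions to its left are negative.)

Execution trace (head position shown):
Step 0: [p0]01021  (head at position 0)
Step 1: move right → □[p2]1021  (head at position 1)

After 1 step, the head is at position 1.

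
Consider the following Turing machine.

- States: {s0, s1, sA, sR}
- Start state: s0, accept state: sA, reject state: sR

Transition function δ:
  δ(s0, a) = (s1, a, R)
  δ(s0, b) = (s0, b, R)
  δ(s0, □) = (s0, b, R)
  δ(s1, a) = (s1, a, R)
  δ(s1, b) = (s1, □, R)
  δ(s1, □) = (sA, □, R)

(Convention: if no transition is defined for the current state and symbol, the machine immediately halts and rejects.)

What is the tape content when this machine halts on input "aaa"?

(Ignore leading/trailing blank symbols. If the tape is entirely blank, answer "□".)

Execution trace:
Initial: [s0]aaa
Step 1: δ(s0, a) = (s1, a, R) → a[s1]aa
Step 2: δ(s1, a) = (s1, a, R) → aa[s1]a
Step 3: δ(s1, a) = (s1, a, R) → aaa[s1]□
Step 4: δ(s1, □) = (sA, □, R) → aaa□[sA]□

The machine reaches the accept state sA and halts.

Final tape (ignoring leading/trailing blanks): aaa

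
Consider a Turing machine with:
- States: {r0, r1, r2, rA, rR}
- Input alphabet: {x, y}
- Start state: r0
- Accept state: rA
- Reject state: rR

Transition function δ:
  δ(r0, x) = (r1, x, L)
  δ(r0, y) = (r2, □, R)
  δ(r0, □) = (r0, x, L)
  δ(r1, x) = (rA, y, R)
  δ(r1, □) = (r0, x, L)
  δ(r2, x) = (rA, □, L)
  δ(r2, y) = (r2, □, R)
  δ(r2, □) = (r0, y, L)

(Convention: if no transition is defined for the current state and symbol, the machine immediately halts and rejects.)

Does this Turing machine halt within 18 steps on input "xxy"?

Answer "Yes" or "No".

Execution trace:
Initial: [r0]xxy
Step 1: δ(r0, x) = (r1, x, L) → [r1]□xxy
Step 2: δ(r1, □) = (r0, x, L) → [r0]□xxxy
Step 3: δ(r0, □) = (r0, x, L) → [r0]□xxxxy
Step 4: δ(r0, □) = (r0, x, L) → [r0]□xxxxxy
Step 5: δ(r0, □) = (r0, x, L) → [r0]□xxxxxxy
Step 6: δ(r0, □) = (r0, x, L) → [r0]□xxxxxxxy
Step 7: δ(r0, □) = (r0, x, L) → [r0]□xxxxxxxxy
Step 8: δ(r0, □) = (r0, x, L) → [r0]□xxxxxxxxxy
Step 9: δ(r0, □) = (r0, x, L) → [r0]□xxxxxxxxxxy
Step 10: δ(r0, □) = (r0, x, L) → [r0]□xxxxxxxxxxxy
Step 11: δ(r0, □) = (r0, x, L) → [r0]□xxxxxxxxxxxxy
Step 12: δ(r0, □) = (r0, x, L) → [r0]□xxxxxxxxxxxxxy
Step 13: δ(r0, □) = (r0, x, L) → [r0]□xxxxxxxxxxxxxxy
Step 14: δ(r0, □) = (r0, x, L) → [r0]□xxxxxxxxxxxxxxxy
Step 15: δ(r0, □) = (r0, x, L) → [r0]□xxxxxxxxxxxxxxxxy
Step 16: δ(r0, □) = (r0, x, L) → [r0]□xxxxxxxxxxxxxxxxxy
Step 17: δ(r0, □) = (r0, x, L) → [r0]□xxxxxxxxxxxxxxxxxxy
Step 18: δ(r0, □) = (r0, x, L) → [r0]□xxxxxxxxxxxxxxxxxxxy

The machine has not reached a halting state after 18 steps.
The machine did not halt within the 18-step bound.

Answer: No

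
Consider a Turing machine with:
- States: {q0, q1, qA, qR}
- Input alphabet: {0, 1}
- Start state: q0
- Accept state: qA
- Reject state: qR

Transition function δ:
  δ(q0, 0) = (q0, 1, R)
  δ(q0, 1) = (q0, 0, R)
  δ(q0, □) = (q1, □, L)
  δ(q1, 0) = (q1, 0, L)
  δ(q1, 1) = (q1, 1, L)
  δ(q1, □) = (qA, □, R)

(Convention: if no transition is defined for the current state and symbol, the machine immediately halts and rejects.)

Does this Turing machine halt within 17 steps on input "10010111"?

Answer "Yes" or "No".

Execution trace:
Initial: [q0]10010111
Step 1: δ(q0, 1) = (q0, 0, R) → 0[q0]0010111
Step 2: δ(q0, 0) = (q0, 1, R) → 01[q0]010111
Step 3: δ(q0, 0) = (q0, 1, R) → 011[q0]10111
Step 4: δ(q0, 1) = (q0, 0, R) → 0110[q0]0111
Step 5: δ(q0, 0) = (q0, 1, R) → 01101[q0]111
Step 6: δ(q0, 1) = (q0, 0, R) → 011010[q0]11
Step 7: δ(q0, 1) = (q0, 0, R) → 0110100[q0]1
Step 8: δ(q0, 1) = (q0, 0, R) → 01101000[q0]□
Step 9: δ(q0, □) = (q1, □, L) → 0110100[q1]0□
Step 10: δ(q1, 0) = (q1, 0, L) → 011010[q1]00□
Step 11: δ(q1, 0) = (q1, 0, L) → 01101[q1]000□
Step 12: δ(q1, 0) = (q1, 0, L) → 0110[q1]1000□
Step 13: δ(q1, 1) = (q1, 1, L) → 011[q1]01000□
Step 14: δ(q1, 0) = (q1, 0, L) → 01[q1]101000□
Step 15: δ(q1, 1) = (q1, 1, L) → 0[q1]1101000□
Step 16: δ(q1, 1) = (q1, 1, L) → [q1]01101000□
Step 17: δ(q1, 0) = (q1, 0, L) → [q1]□01101000□

The machine has not reached a halting state after 17 steps.
The machine did not halt within the 17-step bound.

Answer: No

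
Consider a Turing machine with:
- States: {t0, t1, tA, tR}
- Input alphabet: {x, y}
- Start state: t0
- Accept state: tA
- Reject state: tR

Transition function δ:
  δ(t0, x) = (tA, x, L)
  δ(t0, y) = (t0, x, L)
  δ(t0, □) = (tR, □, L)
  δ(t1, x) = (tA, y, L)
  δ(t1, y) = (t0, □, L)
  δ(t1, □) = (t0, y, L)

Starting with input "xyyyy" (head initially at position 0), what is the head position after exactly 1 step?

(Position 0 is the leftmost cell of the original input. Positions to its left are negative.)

Execution trace (head position shown):
Step 0: [t0]xyyyy  (head at position 0)
Step 1: move left → [tA]□xyyyy  (head at position -1)

After 1 step, the head is at position -1.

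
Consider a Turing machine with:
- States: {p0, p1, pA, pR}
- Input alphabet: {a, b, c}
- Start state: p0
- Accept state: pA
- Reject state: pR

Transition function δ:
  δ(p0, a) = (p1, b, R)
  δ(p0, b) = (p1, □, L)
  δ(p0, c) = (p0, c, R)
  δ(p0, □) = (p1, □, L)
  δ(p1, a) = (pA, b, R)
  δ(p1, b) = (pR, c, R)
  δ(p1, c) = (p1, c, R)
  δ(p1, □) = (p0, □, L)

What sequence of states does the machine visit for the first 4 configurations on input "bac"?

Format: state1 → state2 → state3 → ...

Execution trace:
Initial: [p0]bac
Step 1: δ(p0, b) = (p1, □, L) → [p1]□□ac
Step 2: δ(p1, □) = (p0, □, L) → [p0]□□□ac
Step 3: δ(p0, □) = (p1, □, L) → [p1]□□□□ac

State sequence: p0 → p1 → p0 → p1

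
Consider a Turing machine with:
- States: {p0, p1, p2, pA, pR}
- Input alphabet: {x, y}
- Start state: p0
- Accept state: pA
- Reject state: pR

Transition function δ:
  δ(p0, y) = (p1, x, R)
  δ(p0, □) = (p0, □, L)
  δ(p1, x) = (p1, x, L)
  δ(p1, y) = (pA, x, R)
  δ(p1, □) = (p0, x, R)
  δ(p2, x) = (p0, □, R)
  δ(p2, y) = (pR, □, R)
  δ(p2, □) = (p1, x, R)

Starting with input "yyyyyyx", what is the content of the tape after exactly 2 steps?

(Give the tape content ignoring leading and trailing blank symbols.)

Execution trace:
Initial: [p0]yyyyyyx
Step 1: δ(p0, y) = (p1, x, R) → x[p1]yyyyyx
Step 2: δ(p1, y) = (pA, x, R) → xx[pA]yyyyx

The machine reaches the accept state pA and halts.

After 2 steps, the tape (ignoring leading/trailing blanks) is: xxyyyyx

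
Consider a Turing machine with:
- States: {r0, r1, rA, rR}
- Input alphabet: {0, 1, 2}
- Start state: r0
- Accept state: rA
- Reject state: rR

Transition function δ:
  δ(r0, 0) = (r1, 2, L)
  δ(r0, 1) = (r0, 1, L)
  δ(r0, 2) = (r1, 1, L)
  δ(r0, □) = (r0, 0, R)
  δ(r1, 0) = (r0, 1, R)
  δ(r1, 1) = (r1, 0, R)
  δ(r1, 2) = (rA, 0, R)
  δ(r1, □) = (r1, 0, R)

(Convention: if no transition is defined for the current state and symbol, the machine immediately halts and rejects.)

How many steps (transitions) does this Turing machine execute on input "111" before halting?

Execution trace:
Initial: [r0]111
Step 1: δ(r0, 1) = (r0, 1, L) → [r0]□111
Step 2: δ(r0, □) = (r0, 0, R) → 0[r0]111
Step 3: δ(r0, 1) = (r0, 1, L) → [r0]0111
Step 4: δ(r0, 0) = (r1, 2, L) → [r1]□2111
Step 5: δ(r1, □) = (r1, 0, R) → 0[r1]2111
Step 6: δ(r1, 2) = (rA, 0, R) → 00[rA]111

The machine reaches the accept state rA and halts.

The machine executed 6 steps before halting.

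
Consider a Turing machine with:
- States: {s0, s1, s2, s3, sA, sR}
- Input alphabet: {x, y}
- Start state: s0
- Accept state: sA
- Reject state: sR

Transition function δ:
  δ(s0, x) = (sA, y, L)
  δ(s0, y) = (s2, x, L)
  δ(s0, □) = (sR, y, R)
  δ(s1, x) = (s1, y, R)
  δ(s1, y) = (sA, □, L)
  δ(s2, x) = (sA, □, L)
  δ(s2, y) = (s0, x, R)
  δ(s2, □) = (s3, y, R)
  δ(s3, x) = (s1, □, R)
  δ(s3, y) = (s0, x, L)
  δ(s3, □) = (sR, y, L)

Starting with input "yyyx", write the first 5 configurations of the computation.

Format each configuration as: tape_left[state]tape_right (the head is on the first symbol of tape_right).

Transitions applied:
Step 1: δ(s0, y) = (s2, x, L)
Step 2: δ(s2, □) = (s3, y, R)
Step 3: δ(s3, x) = (s1, □, R)
Step 4: δ(s1, y) = (sA, □, L)

The first 5 configurations are:
[s0]yyyx ⊢ [s2]□xyyx ⊢ y[s3]xyyx ⊢ y□[s1]yyx ⊢ y[sA]□□yx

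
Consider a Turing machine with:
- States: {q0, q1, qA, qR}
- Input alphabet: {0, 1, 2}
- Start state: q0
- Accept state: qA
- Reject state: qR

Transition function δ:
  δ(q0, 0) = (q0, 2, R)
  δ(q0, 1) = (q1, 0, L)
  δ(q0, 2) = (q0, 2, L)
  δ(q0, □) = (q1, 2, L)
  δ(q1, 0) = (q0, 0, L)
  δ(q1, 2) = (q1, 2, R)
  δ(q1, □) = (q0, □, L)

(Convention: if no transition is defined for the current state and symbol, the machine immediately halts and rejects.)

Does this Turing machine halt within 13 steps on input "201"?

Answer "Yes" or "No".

Execution trace:
Initial: [q0]201
Step 1: δ(q0, 2) = (q0, 2, L) → [q0]□201
Step 2: δ(q0, □) = (q1, 2, L) → [q1]□2201
Step 3: δ(q1, □) = (q0, □, L) → [q0]□□2201
Step 4: δ(q0, □) = (q1, 2, L) → [q1]□2□2201
Step 5: δ(q1, □) = (q0, □, L) → [q0]□□2□2201
Step 6: δ(q0, □) = (q1, 2, L) → [q1]□2□2□2201
Step 7: δ(q1, □) = (q0, □, L) → [q0]□□2□2□2201
Step 8: δ(q0, □) = (q1, 2, L) → [q1]□2□2□2□2201
Step 9: δ(q1, □) = (q0, □, L) → [q0]□□2□2□2□2201
Step 10: δ(q0, □) = (q1, 2, L) → [q1]□2□2□2□2□2201
Step 11: δ(q1, □) = (q0, □, L) → [q0]□□2□2□2□2□2201
Step 12: δ(q0, □) = (q1, 2, L) → [q1]□2□2□2□2□2□2201
Step 13: δ(q1, □) = (q0, □, L) → [q0]□□2□2□2□2□2□2201

The machine has not reached a halting state after 13 steps.
The machine did not halt within the 13-step bound.

Answer: No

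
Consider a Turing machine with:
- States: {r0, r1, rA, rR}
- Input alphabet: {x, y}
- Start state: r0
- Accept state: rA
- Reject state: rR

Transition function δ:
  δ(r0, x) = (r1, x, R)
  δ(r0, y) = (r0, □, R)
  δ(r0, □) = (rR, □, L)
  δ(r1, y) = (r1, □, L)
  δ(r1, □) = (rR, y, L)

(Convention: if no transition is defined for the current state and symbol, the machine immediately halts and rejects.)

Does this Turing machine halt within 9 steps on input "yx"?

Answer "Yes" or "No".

Execution trace:
Initial: [r0]yx
Step 1: δ(r0, y) = (r0, □, R) → □[r0]x
Step 2: δ(r0, x) = (r1, x, R) → □x[r1]□
Step 3: δ(r1, □) = (rR, y, L) → □[rR]xy

The machine reaches the reject state rR and halts.
The machine halted after 3 steps (within the 9-step bound).

Answer: Yes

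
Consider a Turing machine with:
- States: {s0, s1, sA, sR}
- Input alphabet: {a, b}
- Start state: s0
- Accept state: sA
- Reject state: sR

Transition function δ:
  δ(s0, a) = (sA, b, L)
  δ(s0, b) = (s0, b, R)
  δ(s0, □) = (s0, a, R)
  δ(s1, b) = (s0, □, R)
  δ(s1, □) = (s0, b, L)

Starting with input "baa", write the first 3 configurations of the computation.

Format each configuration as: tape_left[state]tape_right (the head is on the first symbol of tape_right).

Transitions applied:
Step 1: δ(s0, b) = (s0, b, R)
Step 2: δ(s0, a) = (sA, b, L)

The first 3 configurations are:
[s0]baa ⊢ b[s0]aa ⊢ [sA]bba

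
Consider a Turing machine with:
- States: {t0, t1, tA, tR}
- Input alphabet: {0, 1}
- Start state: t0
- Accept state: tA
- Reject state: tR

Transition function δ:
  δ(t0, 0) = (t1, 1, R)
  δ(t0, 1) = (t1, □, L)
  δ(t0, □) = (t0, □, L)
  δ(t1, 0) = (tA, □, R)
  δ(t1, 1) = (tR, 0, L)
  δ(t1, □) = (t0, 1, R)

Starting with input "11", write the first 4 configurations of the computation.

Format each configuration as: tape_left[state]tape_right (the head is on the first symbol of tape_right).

Transitions applied:
Step 1: δ(t0, 1) = (t1, □, L)
Step 2: δ(t1, □) = (t0, 1, R)
Step 3: δ(t0, □) = (t0, □, L)

The first 4 configurations are:
[t0]11 ⊢ [t1]□□1 ⊢ 1[t0]□1 ⊢ [t0]1□1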